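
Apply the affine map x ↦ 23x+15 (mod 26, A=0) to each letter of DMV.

GFE

D(3): 23·3+15=84≡6 → G
M(12): 23·12+15=291≡5 → F
V(21): 23·21+15=498≡4 → E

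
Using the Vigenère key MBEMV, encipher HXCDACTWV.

TYGPVOUAH

Repeat the key across the message: MBEMVMBEM
H(7)+M(12): 19 → T
X(23)+B(1): 24 → Y
C(2)+E(4): 6 → G
D(3)+M(12): 15 → P
A(0)+V(21): 21 → V
C(2)+M(12): 14 → O
T(19)+B(1): 20 → U
W(22)+E(4): 26≡0 → A
V(21)+M(12): 33≡7 → H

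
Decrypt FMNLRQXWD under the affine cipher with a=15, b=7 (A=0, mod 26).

The inverse of 15 mod 26 is 7, since 15·7=105≡1. Apply D(y)=7·(y−7) mod 26:
F(5): 7·(5−7)=-14≡12 → M
M(12): 7·(12−7)=35≡9 → J
N(13): 7·(13−7)=42≡16 → Q
L(11): 7·(11−7)=28≡2 → C
R(17): 7·(17−7)=70≡18 → S
Q(16): 7·(16−7)=63≡11 → L
X(23): 7·(23−7)=112≡8 → I
W(22): 7·(22−7)=105≡1 → B
D(3): 7·(3−7)=-28≡24 → Y

MJQCSLIBY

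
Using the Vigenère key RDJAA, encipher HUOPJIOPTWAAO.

YXXPJZRYTWRDX

Repeat the key across the message: RDJAARDJAARDJ
H(7)+R(17): 24 → Y
U(20)+D(3): 23 → X
O(14)+J(9): 23 → X
P(15)+A(0): 15 → P
J(9)+A(0): 9 → J
I(8)+R(17): 25 → Z
O(14)+D(3): 17 → R
P(15)+J(9): 24 → Y
T(19)+A(0): 19 → T
W(22)+A(0): 22 → W
A(0)+R(17): 17 → R
A(0)+D(3): 3 → D
O(14)+J(9): 23 → X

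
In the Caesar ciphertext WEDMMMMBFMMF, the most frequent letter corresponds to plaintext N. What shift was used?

The most frequent ciphertext letter is M (appears 6 times).
M is position 12; N is position 13.
Shift = -1≡25.

25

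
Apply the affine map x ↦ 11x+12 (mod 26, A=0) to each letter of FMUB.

F(5): 11·5+12=67≡15 → P
M(12): 11·12+12=144≡14 → O
U(20): 11·20+12=232≡24 → Y
B(1): 11·1+12=23 → X

POYX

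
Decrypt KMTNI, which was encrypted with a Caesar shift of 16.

UWDXS

K(10): 10−16=-6≡20 → U
M(12): 12−16=-4≡22 → W
T(19): 19−16=3 → D
N(13): 13−16=-3≡23 → X
I(8): 8−16=-8≡18 → S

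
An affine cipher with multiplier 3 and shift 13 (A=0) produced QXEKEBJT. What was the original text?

BMXZXWQC

The inverse of 3 mod 26 is 9, since 3·9=27≡1. Apply D(y)=9·(y−13) mod 26:
Q(16): 9·(16−13)=27≡1 → B
X(23): 9·(23−13)=90≡12 → M
E(4): 9·(4−13)=-81≡23 → X
K(10): 9·(10−13)=-27≡25 → Z
E(4): 9·(4−13)=-81≡23 → X
B(1): 9·(1−13)=-108≡22 → W
J(9): 9·(9−13)=-36≡16 → Q
T(19): 9·(19−13)=54≡2 → C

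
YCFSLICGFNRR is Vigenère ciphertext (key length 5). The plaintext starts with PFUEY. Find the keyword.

Subtract each crib letter from the matching ciphertext letter (mod 26):
Y(24)−P(15)=9 → J
C(2)−F(5)=-3≡23 → X
F(5)−U(20)=-15≡11 → L
S(18)−E(4)=14 → O
L(11)−Y(24)=-13≡13 → N

JXLON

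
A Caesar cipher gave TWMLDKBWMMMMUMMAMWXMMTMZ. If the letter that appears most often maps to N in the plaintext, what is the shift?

The most frequent ciphertext letter is M (appears 11 times).
M is position 12; N is position 13.
Shift = -1≡25.

25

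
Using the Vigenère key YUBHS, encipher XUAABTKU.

VOBHTREV

Repeat the key across the message: YUBHSYUB
X(23)+Y(24): 47≡21 → V
U(20)+U(20): 40≡14 → O
A(0)+B(1): 1 → B
A(0)+H(7): 7 → H
B(1)+S(18): 19 → T
T(19)+Y(24): 43≡17 → R
K(10)+U(20): 30≡4 → E
U(20)+B(1): 21 → V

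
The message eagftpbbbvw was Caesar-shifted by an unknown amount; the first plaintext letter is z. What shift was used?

5

From the crib: e(4)−z(25)=-21≡5, so the shift is 5.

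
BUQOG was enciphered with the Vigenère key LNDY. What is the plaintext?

Repeat the key across the ciphertext: LNDYL
B(1)−L(11): -10≡16 → Q
U(20)−N(13): 7 → H
Q(16)−D(3): 13 → N
O(14)−Y(24): -10≡16 → Q
G(6)−L(11): -5≡21 → V

QHNQV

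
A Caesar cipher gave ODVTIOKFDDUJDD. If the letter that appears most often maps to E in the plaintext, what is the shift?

The most frequent ciphertext letter is D (appears 5 times).
D is position 3; E is position 4.
Shift = -1≡25.

25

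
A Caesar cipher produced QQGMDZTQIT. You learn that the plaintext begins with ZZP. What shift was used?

From the crib: Q(16)−Z(25)=-9≡17, so the shift is 17.

17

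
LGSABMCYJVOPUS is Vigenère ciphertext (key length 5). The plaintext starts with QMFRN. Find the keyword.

Subtract each crib letter from the matching ciphertext letter (mod 26):
L(11)−Q(16)=-5≡21 → V
G(6)−M(12)=-6≡20 → U
S(18)−F(5)=13 → N
A(0)−R(17)=-17≡9 → J
B(1)−N(13)=-12≡14 → O

VUNJO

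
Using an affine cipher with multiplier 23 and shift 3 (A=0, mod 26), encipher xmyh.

x(23): 23·23+3=532≡12 → m
m(12): 23·12+3=279≡19 → t
y(24): 23·24+3=555≡9 → j
h(7): 23·7+3=164≡8 → i

mtji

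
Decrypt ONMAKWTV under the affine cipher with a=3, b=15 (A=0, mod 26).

RIZVHLKC

The inverse of 3 mod 26 is 9, since 3·9=27≡1. Apply D(y)=9·(y−15) mod 26:
O(14): 9·(14−15)=-9≡17 → R
N(13): 9·(13−15)=-18≡8 → I
M(12): 9·(12−15)=-27≡25 → Z
A(0): 9·(0−15)=-135≡21 → V
K(10): 9·(10−15)=-45≡7 → H
W(22): 9·(22−15)=63≡11 → L
T(19): 9·(19−15)=36≡10 → K
V(21): 9·(21−15)=54≡2 → C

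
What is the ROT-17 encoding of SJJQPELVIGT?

S(18): 18+17=35≡9 → J
J(9): 9+17=26≡0 → A
J(9): 9+17=26≡0 → A
Q(16): 16+17=33≡7 → H
P(15): 15+17=32≡6 → G
E(4): 4+17=21 → V
L(11): 11+17=28≡2 → C
V(21): 21+17=38≡12 → M
I(8): 8+17=25 → Z
G(6): 6+17=23 → X
T(19): 19+17=36≡10 → K

JAAHGVCMZXK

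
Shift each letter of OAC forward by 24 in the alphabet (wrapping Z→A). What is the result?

O(14): 14+24=38≡12 → M
A(0): 0+24=24 → Y
C(2): 2+24=26≡0 → A

MYA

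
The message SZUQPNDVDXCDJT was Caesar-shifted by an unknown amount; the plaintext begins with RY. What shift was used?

1

From the crib: S(18)−R(17)=1, so the shift is 1.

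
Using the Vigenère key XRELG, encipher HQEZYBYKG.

Repeat the key across the message: XRELGXREL
H(7)+X(23): 30≡4 → E
Q(16)+R(17): 33≡7 → H
E(4)+E(4): 8 → I
Z(25)+L(11): 36≡10 → K
Y(24)+G(6): 30≡4 → E
B(1)+X(23): 24 → Y
Y(24)+R(17): 41≡15 → P
K(10)+E(4): 14 → O
G(6)+L(11): 17 → R

EHIKEYPOR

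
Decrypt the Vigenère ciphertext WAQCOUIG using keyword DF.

TVNXLPFB

Repeat the key across the ciphertext: DFDFDFDF
W(22)−D(3): 19 → T
A(0)−F(5): -5≡21 → V
Q(16)−D(3): 13 → N
C(2)−F(5): -3≡23 → X
O(14)−D(3): 11 → L
U(20)−F(5): 15 → P
I(8)−D(3): 5 → F
G(6)−F(5): 1 → B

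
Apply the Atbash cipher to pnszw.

p(15) → k(10)
n(13) → m(12)
s(18) → h(7)
z(25) → a(0)
w(22) → d(3)

kmhad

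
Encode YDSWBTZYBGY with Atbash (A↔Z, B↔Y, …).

Y(24) → B(1)
D(3) → W(22)
S(18) → H(7)
W(22) → D(3)
B(1) → Y(24)
T(19) → G(6)
Z(25) → A(0)
Y(24) → B(1)
B(1) → Y(24)
G(6) → T(19)
Y(24) → B(1)

BWHDYGABYTB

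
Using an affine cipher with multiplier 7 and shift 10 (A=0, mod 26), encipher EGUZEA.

E(4): 7·4+10=38≡12 → M
G(6): 7·6+10=52≡0 → A
U(20): 7·20+10=150≡20 → U
Z(25): 7·25+10=185≡3 → D
E(4): 7·4+10=38≡12 → M
A(0): 7·0+10=10 → K

MAUDMK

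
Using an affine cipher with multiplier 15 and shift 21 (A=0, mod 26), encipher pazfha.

p(15): 15·15+21=246≡12 → m
a(0): 15·0+21=21 → v
z(25): 15·25+21=396≡6 → g
f(5): 15·5+21=96≡18 → s
h(7): 15·7+21=126≡22 → w
a(0): 15·0+21=21 → v

mvgswv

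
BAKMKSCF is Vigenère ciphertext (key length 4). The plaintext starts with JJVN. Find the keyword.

Subtract each crib letter from the matching ciphertext letter (mod 26):
B(1)−J(9)=-8≡18 → S
A(0)−J(9)=-9≡17 → R
K(10)−V(21)=-11≡15 → P
M(12)−N(13)=-1≡25 → Z

SRPZ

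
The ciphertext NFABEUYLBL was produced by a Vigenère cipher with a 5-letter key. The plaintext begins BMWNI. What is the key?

Subtract each crib letter from the matching ciphertext letter (mod 26):
N(13)−B(1)=12 → M
F(5)−M(12)=-7≡19 → T
A(0)−W(22)=-22≡4 → E
B(1)−N(13)=-12≡14 → O
E(4)−I(8)=-4≡22 → W

MTEOW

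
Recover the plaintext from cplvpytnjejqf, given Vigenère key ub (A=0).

ioruvxzmpdppl

Repeat the key across the ciphertext: ububububububu
c(2)−u(20): -18≡8 → i
p(15)−b(1): 14 → o
l(11)−u(20): -9≡17 → r
v(21)−b(1): 20 → u
p(15)−u(20): -5≡21 → v
y(24)−b(1): 23 → x
t(19)−u(20): -1≡25 → z
n(13)−b(1): 12 → m
j(9)−u(20): -11≡15 → p
e(4)−b(1): 3 → d
j(9)−u(20): -11≡15 → p
q(16)−b(1): 15 → p
f(5)−u(20): -15≡11 → l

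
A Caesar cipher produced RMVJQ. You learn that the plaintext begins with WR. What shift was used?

From the crib: R(17)−W(22)=-5≡21, so the shift is 21.

21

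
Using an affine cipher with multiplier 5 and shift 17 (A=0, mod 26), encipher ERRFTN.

E(4): 5·4+17=37≡11 → L
R(17): 5·17+17=102≡24 → Y
R(17): 5·17+17=102≡24 → Y
F(5): 5·5+17=42≡16 → Q
T(19): 5·19+17=112≡8 → I
N(13): 5·13+17=82≡4 → E

LYYQIE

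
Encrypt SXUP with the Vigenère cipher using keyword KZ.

CWEO

Repeat the key across the message: KZKZ
S(18)+K(10): 28≡2 → C
X(23)+Z(25): 48≡22 → W
U(20)+K(10): 30≡4 → E
P(15)+Z(25): 40≡14 → O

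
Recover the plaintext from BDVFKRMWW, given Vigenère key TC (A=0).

IBCDRPTUD

Repeat the key across the ciphertext: TCTCTCTCT
B(1)−T(19): -18≡8 → I
D(3)−C(2): 1 → B
V(21)−T(19): 2 → C
F(5)−C(2): 3 → D
K(10)−T(19): -9≡17 → R
R(17)−C(2): 15 → P
M(12)−T(19): -7≡19 → T
W(22)−C(2): 20 → U
W(22)−T(19): 3 → D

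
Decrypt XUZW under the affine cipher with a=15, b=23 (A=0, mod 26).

AFOT

The inverse of 15 mod 26 is 7, since 15·7=105≡1. Apply D(y)=7·(y−23) mod 26:
X(23): 7·(23−23)=0 → A
U(20): 7·(20−23)=-21≡5 → F
Z(25): 7·(25−23)=14 → O
W(22): 7·(22−23)=-7≡19 → T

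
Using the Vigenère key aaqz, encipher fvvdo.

Repeat the key across the message: aaqza
f(5)+a(0): 5 → f
v(21)+a(0): 21 → v
v(21)+q(16): 37≡11 → l
d(3)+z(25): 28≡2 → c
o(14)+a(0): 14 → o

fvlco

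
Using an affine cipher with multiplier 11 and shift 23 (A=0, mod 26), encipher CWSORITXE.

TFNVCHYQP

C(2): 11·2+23=45≡19 → T
W(22): 11·22+23=265≡5 → F
S(18): 11·18+23=221≡13 → N
O(14): 11·14+23=177≡21 → V
R(17): 11·17+23=210≡2 → C
I(8): 11·8+23=111≡7 → H
T(19): 11·19+23=232≡24 → Y
X(23): 11·23+23=276≡16 → Q
E(4): 11·4+23=67≡15 → P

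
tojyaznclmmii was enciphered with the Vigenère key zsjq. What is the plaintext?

uwaibhemmudsj

Repeat the key across the ciphertext: zsjqzsjqzsjqz
t(19)−z(25): -6≡20 → u
o(14)−s(18): -4≡22 → w
j(9)−j(9): 0 → a
y(24)−q(16): 8 → i
a(0)−z(25): -25≡1 → b
z(25)−s(18): 7 → h
n(13)−j(9): 4 → e
c(2)−q(16): -14≡12 → m
l(11)−z(25): -14≡12 → m
m(12)−s(18): -6≡20 → u
m(12)−j(9): 3 → d
i(8)−q(16): -8≡18 → s
i(8)−z(25): -17≡9 → j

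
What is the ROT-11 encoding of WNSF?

HYDQ

W(22): 22+11=33≡7 → H
N(13): 13+11=24 → Y
S(18): 18+11=29≡3 → D
F(5): 5+11=16 → Q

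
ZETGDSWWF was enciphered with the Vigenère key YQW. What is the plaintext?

BOXINWYGJ

Repeat the key across the ciphertext: YQWYQWYQW
Z(25)−Y(24): 1 → B
E(4)−Q(16): -12≡14 → O
T(19)−W(22): -3≡23 → X
G(6)−Y(24): -18≡8 → I
D(3)−Q(16): -13≡13 → N
S(18)−W(22): -4≡22 → W
W(22)−Y(24): -2≡24 → Y
W(22)−Q(16): 6 → G
F(5)−W(22): -17≡9 → J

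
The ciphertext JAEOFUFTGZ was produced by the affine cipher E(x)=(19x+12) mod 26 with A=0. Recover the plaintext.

The inverse of 19 mod 26 is 11, since 19·11=209≡1. Apply D(y)=11·(y−12) mod 26:
J(9): 11·(9−12)=-33≡19 → T
A(0): 11·(0−12)=-132≡24 → Y
E(4): 11·(4−12)=-88≡16 → Q
O(14): 11·(14−12)=22 → W
F(5): 11·(5−12)=-77≡1 → B
U(20): 11·(20−12)=88≡10 → K
F(5): 11·(5−12)=-77≡1 → B
T(19): 11·(19−12)=77≡25 → Z
G(6): 11·(6−12)=-66≡12 → M
Z(25): 11·(25−12)=143≡13 → N

TYQWBKBZMN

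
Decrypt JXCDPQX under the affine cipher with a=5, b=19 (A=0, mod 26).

YGHCUPG

The inverse of 5 mod 26 is 21, since 5·21=105≡1. Apply D(y)=21·(y−19) mod 26:
J(9): 21·(9−19)=-210≡24 → Y
X(23): 21·(23−19)=84≡6 → G
C(2): 21·(2−19)=-357≡7 → H
D(3): 21·(3−19)=-336≡2 → C
P(15): 21·(15−19)=-84≡20 → U
Q(16): 21·(16−19)=-63≡15 → P
X(23): 21·(23−19)=84≡6 → G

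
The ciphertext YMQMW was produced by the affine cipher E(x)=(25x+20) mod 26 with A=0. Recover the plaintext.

WIEIY

The inverse of 25 mod 26 is 25, since 25·25=625≡1. Apply D(y)=25·(y−20) mod 26:
Y(24): 25·(24−20)=100≡22 → W
M(12): 25·(12−20)=-200≡8 → I
Q(16): 25·(16−20)=-100≡4 → E
M(12): 25·(12−20)=-200≡8 → I
W(22): 25·(22−20)=50≡24 → Y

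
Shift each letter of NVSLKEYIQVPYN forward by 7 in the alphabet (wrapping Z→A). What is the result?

N(13): 13+7=20 → U
V(21): 21+7=28≡2 → C
S(18): 18+7=25 → Z
L(11): 11+7=18 → S
K(10): 10+7=17 → R
E(4): 4+7=11 → L
Y(24): 24+7=31≡5 → F
I(8): 8+7=15 → P
Q(16): 16+7=23 → X
V(21): 21+7=28≡2 → C
P(15): 15+7=22 → W
Y(24): 24+7=31≡5 → F
N(13): 13+7=20 → U

UCZSRLFPXCWFU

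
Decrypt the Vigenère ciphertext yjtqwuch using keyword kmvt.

Repeat the key across the ciphertext: kmvtkmvt
y(24)−k(10): 14 → o
j(9)−m(12): -3≡23 → x
t(19)−v(21): -2≡24 → y
q(16)−t(19): -3≡23 → x
w(22)−k(10): 12 → m
u(20)−m(12): 8 → i
c(2)−v(21): -19≡7 → h
h(7)−t(19): -12≡14 → o

oxyxmiho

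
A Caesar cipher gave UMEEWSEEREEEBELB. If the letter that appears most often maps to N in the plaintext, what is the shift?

The most frequent ciphertext letter is E (appears 8 times).
E is position 4; N is position 13.
Shift = -9≡17.

17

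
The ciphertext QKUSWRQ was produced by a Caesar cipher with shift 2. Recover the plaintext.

Q(16): 16−2=14 → O
K(10): 10−2=8 → I
U(20): 20−2=18 → S
S(18): 18−2=16 → Q
W(22): 22−2=20 → U
R(17): 17−2=15 → P
Q(16): 16−2=14 → O

OISQUPO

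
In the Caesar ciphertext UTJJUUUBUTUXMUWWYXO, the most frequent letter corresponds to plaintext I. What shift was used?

12

The most frequent ciphertext letter is U (appears 7 times).
U is position 20; I is position 8.
Shift = 12.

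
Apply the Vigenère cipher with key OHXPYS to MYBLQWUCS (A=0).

AFYAOOIJP

Repeat the key across the message: OHXPYSOHX
M(12)+O(14): 26≡0 → A
Y(24)+H(7): 31≡5 → F
B(1)+X(23): 24 → Y
L(11)+P(15): 26≡0 → A
Q(16)+Y(24): 40≡14 → O
W(22)+S(18): 40≡14 → O
U(20)+O(14): 34≡8 → I
C(2)+H(7): 9 → J
S(18)+X(23): 41≡15 → P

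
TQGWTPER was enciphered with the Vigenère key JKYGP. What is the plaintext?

Repeat the key across the ciphertext: JKYGPJKY
T(19)−J(9): 10 → K
Q(16)−K(10): 6 → G
G(6)−Y(24): -18≡8 → I
W(22)−G(6): 16 → Q
T(19)−P(15): 4 → E
P(15)−J(9): 6 → G
E(4)−K(10): -6≡20 → U
R(17)−Y(24): -7≡19 → T

KGIQEGUT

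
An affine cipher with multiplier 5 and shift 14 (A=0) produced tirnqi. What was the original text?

The inverse of 5 mod 26 is 21, since 5·21=105≡1. Apply D(y)=21·(y−14) mod 26:
t(19): 21·(19−14)=105≡1 → b
i(8): 21·(8−14)=-126≡4 → e
r(17): 21·(17−14)=63≡11 → l
n(13): 21·(13−14)=-21≡5 → f
q(16): 21·(16−14)=42≡16 → q
i(8): 21·(8−14)=-126≡4 → e

belfqe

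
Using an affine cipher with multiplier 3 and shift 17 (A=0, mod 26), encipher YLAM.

LYRB

Y(24): 3·24+17=89≡11 → L
L(11): 3·11+17=50≡24 → Y
A(0): 3·0+17=17 → R
M(12): 3·12+17=53≡1 → B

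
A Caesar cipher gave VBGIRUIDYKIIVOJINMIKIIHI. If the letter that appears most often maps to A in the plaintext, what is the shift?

The most frequent ciphertext letter is I (appears 9 times).
I is position 8; A is position 0.
Shift = 8.

8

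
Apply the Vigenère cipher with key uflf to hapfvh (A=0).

bfakpm

Repeat the key across the message: uflfuf
h(7)+u(20): 27≡1 → b
a(0)+f(5): 5 → f
p(15)+l(11): 26≡0 → a
f(5)+f(5): 10 → k
v(21)+u(20): 41≡15 → p
h(7)+f(5): 12 → m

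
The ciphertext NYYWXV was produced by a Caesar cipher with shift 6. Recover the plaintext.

HSSQRP

N(13): 13−6=7 → H
Y(24): 24−6=18 → S
Y(24): 24−6=18 → S
W(22): 22−6=16 → Q
X(23): 23−6=17 → R
V(21): 21−6=15 → P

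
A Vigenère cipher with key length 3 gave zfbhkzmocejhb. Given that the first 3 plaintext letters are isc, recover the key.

rnz

Subtract each crib letter from the matching ciphertext letter (mod 26):
z(25)−i(8)=17 → r
f(5)−s(18)=-13≡13 → n
b(1)−c(2)=-1≡25 → z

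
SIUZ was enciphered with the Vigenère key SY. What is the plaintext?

Repeat the key across the ciphertext: SYSY
S(18)−S(18): 0 → A
I(8)−Y(24): -16≡10 → K
U(20)−S(18): 2 → C
Z(25)−Y(24): 1 → B

AKCB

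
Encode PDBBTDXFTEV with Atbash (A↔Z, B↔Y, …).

P(15) → K(10)
D(3) → W(22)
B(1) → Y(24)
B(1) → Y(24)
T(19) → G(6)
D(3) → W(22)
X(23) → C(2)
F(5) → U(20)
T(19) → G(6)
E(4) → V(21)
V(21) → E(4)

KWYYGWCUGVE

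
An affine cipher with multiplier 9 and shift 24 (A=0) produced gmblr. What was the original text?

The inverse of 9 mod 26 is 3, since 9·3=27≡1. Apply D(y)=3·(y−24) mod 26:
g(6): 3·(6−24)=-54≡24 → y
m(12): 3·(12−24)=-36≡16 → q
b(1): 3·(1−24)=-69≡9 → j
l(11): 3·(11−24)=-39≡13 → n
r(17): 3·(17−24)=-21≡5 → f

yqjnf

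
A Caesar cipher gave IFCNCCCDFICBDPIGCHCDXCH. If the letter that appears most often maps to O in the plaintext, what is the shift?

The most frequent ciphertext letter is C (appears 8 times).
C is position 2; O is position 14.
Shift = -12≡14.

14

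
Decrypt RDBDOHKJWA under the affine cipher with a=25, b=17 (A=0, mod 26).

AOQODKHIVR

The inverse of 25 mod 26 is 25, since 25·25=625≡1. Apply D(y)=25·(y−17) mod 26:
R(17): 25·(17−17)=0 → A
D(3): 25·(3−17)=-350≡14 → O
B(1): 25·(1−17)=-400≡16 → Q
D(3): 25·(3−17)=-350≡14 → O
O(14): 25·(14−17)=-75≡3 → D
H(7): 25·(7−17)=-250≡10 → K
K(10): 25·(10−17)=-175≡7 → H
J(9): 25·(9−17)=-200≡8 → I
W(22): 25·(22−17)=125≡21 → V
A(0): 25·(0−17)=-425≡17 → R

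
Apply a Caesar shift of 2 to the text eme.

gog

e(4): 4+2=6 → g
m(12): 12+2=14 → o
e(4): 4+2=6 → g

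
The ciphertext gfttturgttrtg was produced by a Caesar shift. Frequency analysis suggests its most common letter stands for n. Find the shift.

The most frequent ciphertext letter is t (appears 6 times).
t is position 19; n is position 13.
Shift = 6.

6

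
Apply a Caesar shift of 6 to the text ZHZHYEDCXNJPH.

FNFNEKJIDTPVN

Z(25): 25+6=31≡5 → F
H(7): 7+6=13 → N
Z(25): 25+6=31≡5 → F
H(7): 7+6=13 → N
Y(24): 24+6=30≡4 → E
E(4): 4+6=10 → K
D(3): 3+6=9 → J
C(2): 2+6=8 → I
X(23): 23+6=29≡3 → D
N(13): 13+6=19 → T
J(9): 9+6=15 → P
P(15): 15+6=21 → V
H(7): 7+6=13 → N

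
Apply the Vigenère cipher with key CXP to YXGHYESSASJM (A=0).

AUVJVTUPPUGB

Repeat the key across the message: CXPCXPCXPCXP
Y(24)+C(2): 26≡0 → A
X(23)+X(23): 46≡20 → U
G(6)+P(15): 21 → V
H(7)+C(2): 9 → J
Y(24)+X(23): 47≡21 → V
E(4)+P(15): 19 → T
S(18)+C(2): 20 → U
S(18)+X(23): 41≡15 → P
A(0)+P(15): 15 → P
S(18)+C(2): 20 → U
J(9)+X(23): 32≡6 → G
M(12)+P(15): 27≡1 → B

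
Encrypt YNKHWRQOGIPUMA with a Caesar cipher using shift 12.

Y(24): 24+12=36≡10 → K
N(13): 13+12=25 → Z
K(10): 10+12=22 → W
H(7): 7+12=19 → T
W(22): 22+12=34≡8 → I
R(17): 17+12=29≡3 → D
Q(16): 16+12=28≡2 → C
O(14): 14+12=26≡0 → A
G(6): 6+12=18 → S
I(8): 8+12=20 → U
P(15): 15+12=27≡1 → B
U(20): 20+12=32≡6 → G
M(12): 12+12=24 → Y
A(0): 0+12=12 → M

KZWTIDCASUBGYM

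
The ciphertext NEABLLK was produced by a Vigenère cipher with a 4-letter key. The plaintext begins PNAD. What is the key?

YRAY

Subtract each crib letter from the matching ciphertext letter (mod 26):
N(13)−P(15)=-2≡24 → Y
E(4)−N(13)=-9≡17 → R
A(0)−A(0)=0 → A
B(1)−D(3)=-2≡24 → Y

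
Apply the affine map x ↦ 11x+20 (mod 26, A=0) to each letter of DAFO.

D(3): 11·3+20=53≡1 → B
A(0): 11·0+20=20 → U
F(5): 11·5+20=75≡23 → X
O(14): 11·14+20=174≡18 → S

BUXS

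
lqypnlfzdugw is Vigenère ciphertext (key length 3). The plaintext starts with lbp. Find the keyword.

Subtract each crib letter from the matching ciphertext letter (mod 26):
l(11)−l(11)=0 → a
q(16)−b(1)=15 → p
y(24)−p(15)=9 → j

apj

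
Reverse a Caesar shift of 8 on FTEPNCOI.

F(5): 5−8=-3≡23 → X
T(19): 19−8=11 → L
E(4): 4−8=-4≡22 → W
P(15): 15−8=7 → H
N(13): 13−8=5 → F
C(2): 2−8=-6≡20 → U
O(14): 14−8=6 → G
I(8): 8−8=0 → A

XLWHFUGA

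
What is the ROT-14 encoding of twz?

t(19): 19+14=33≡7 → h
w(22): 22+14=36≡10 → k
z(25): 25+14=39≡13 → n

hkn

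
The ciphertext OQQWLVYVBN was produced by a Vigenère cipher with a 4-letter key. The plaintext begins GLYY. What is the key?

IFSY

Subtract each crib letter from the matching ciphertext letter (mod 26):
O(14)−G(6)=8 → I
Q(16)−L(11)=5 → F
Q(16)−Y(24)=-8≡18 → S
W(22)−Y(24)=-2≡24 → Y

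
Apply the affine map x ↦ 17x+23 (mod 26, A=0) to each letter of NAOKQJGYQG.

N(13): 17·13+23=244≡10 → K
A(0): 17·0+23=23 → X
O(14): 17·14+23=261≡1 → B
K(10): 17·10+23=193≡11 → L
Q(16): 17·16+23=295≡9 → J
J(9): 17·9+23=176≡20 → U
G(6): 17·6+23=125≡21 → V
Y(24): 17·24+23=431≡15 → P
Q(16): 17·16+23=295≡9 → J
G(6): 17·6+23=125≡21 → V

KXBLJUVPJV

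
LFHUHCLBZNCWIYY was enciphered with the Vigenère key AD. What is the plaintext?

Repeat the key across the ciphertext: ADADADADADADADA
L(11)−A(0): 11 → L
F(5)−D(3): 2 → C
H(7)−A(0): 7 → H
U(20)−D(3): 17 → R
H(7)−A(0): 7 → H
C(2)−D(3): -1≡25 → Z
L(11)−A(0): 11 → L
B(1)−D(3): -2≡24 → Y
Z(25)−A(0): 25 → Z
N(13)−D(3): 10 → K
C(2)−A(0): 2 → C
W(22)−D(3): 19 → T
I(8)−A(0): 8 → I
Y(24)−D(3): 21 → V
Y(24)−A(0): 24 → Y

LCHRHZLYZKCTIVY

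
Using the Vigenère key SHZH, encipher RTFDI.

JAEKA

Repeat the key across the message: SHZHS
R(17)+S(18): 35≡9 → J
T(19)+H(7): 26≡0 → A
F(5)+Z(25): 30≡4 → E
D(3)+H(7): 10 → K
I(8)+S(18): 26≡0 → A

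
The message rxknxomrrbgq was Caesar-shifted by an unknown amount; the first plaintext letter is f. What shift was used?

12

From the crib: r(17)−f(5)=12, so the shift is 12.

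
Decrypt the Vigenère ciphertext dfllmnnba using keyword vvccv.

Repeat the key across the ciphertext: vvccvvvcc
d(3)−v(21): -18≡8 → i
f(5)−v(21): -16≡10 → k
l(11)−c(2): 9 → j
l(11)−c(2): 9 → j
m(12)−v(21): -9≡17 → r
n(13)−v(21): -8≡18 → s
n(13)−v(21): -8≡18 → s
b(1)−c(2): -1≡25 → z
a(0)−c(2): -2≡24 → y

ikjjrsszy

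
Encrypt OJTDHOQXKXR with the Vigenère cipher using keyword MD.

AMFGTRCAWAD

Repeat the key across the message: MDMDMDMDMDM
O(14)+M(12): 26≡0 → A
J(9)+D(3): 12 → M
T(19)+M(12): 31≡5 → F
D(3)+D(3): 6 → G
H(7)+M(12): 19 → T
O(14)+D(3): 17 → R
Q(16)+M(12): 28≡2 → C
X(23)+D(3): 26≡0 → A
K(10)+M(12): 22 → W
X(23)+D(3): 26≡0 → A
R(17)+M(12): 29≡3 → D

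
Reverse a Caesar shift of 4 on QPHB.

Q(16): 16−4=12 → M
P(15): 15−4=11 → L
H(7): 7−4=3 → D
B(1): 1−4=-3≡23 → X

MLDX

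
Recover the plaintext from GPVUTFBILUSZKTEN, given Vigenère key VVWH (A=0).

LUZNYKFBQZWSPYIG

Repeat the key across the ciphertext: VVWHVVWHVVWHVVWH
G(6)−V(21): -15≡11 → L
P(15)−V(21): -6≡20 → U
V(21)−W(22): -1≡25 → Z
U(20)−H(7): 13 → N
T(19)−V(21): -2≡24 → Y
F(5)−V(21): -16≡10 → K
B(1)−W(22): -21≡5 → F
I(8)−H(7): 1 → B
L(11)−V(21): -10≡16 → Q
U(20)−V(21): -1≡25 → Z
S(18)−W(22): -4≡22 → W
Z(25)−H(7): 18 → S
K(10)−V(21): -11≡15 → P
T(19)−V(21): -2≡24 → Y
E(4)−W(22): -18≡8 → I
N(13)−H(7): 6 → G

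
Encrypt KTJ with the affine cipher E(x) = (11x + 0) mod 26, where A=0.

GBV

K(10): 11·10+0=110≡6 → G
T(19): 11·19+0=209≡1 → B
J(9): 11·9+0=99≡21 → V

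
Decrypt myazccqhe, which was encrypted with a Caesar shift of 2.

kwyxaaofc

m(12): 12−2=10 → k
y(24): 24−2=22 → w
a(0): 0−2=-2≡24 → y
z(25): 25−2=23 → x
c(2): 2−2=0 → a
c(2): 2−2=0 → a
q(16): 16−2=14 → o
h(7): 7−2=5 → f
e(4): 4−2=2 → c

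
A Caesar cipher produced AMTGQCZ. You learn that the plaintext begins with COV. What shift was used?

From the crib: A(0)−C(2)=-2≡24, so the shift is 24.

24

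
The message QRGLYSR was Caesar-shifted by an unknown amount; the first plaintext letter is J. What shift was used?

From the crib: Q(16)−J(9)=7, so the shift is 7.

7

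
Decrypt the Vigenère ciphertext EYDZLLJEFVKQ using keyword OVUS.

Repeat the key across the ciphertext: OVUSOVUSOVUS
E(4)−O(14): -10≡16 → Q
Y(24)−V(21): 3 → D
D(3)−U(20): -17≡9 → J
Z(25)−S(18): 7 → H
L(11)−O(14): -3≡23 → X
L(11)−V(21): -10≡16 → Q
J(9)−U(20): -11≡15 → P
E(4)−S(18): -14≡12 → M
F(5)−O(14): -9≡17 → R
V(21)−V(21): 0 → A
K(10)−U(20): -10≡16 → Q
Q(16)−S(18): -2≡24 → Y

QDJHXQPMRAQY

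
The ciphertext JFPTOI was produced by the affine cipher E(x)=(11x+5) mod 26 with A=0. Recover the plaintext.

YAIGPF

The inverse of 11 mod 26 is 19, since 11·19=209≡1. Apply D(y)=19·(y−5) mod 26:
J(9): 19·(9−5)=76≡24 → Y
F(5): 19·(5−5)=0 → A
P(15): 19·(15−5)=190≡8 → I
T(19): 19·(19−5)=266≡6 → G
O(14): 19·(14−5)=171≡15 → P
I(8): 19·(8−5)=57≡5 → F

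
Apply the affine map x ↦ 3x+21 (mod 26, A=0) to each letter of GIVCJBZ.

G(6): 3·6+21=39≡13 → N
I(8): 3·8+21=45≡19 → T
V(21): 3·21+21=84≡6 → G
C(2): 3·2+21=27≡1 → B
J(9): 3·9+21=48≡22 → W
B(1): 3·1+21=24 → Y
Z(25): 3·25+21=96≡18 → S

NTGBWYS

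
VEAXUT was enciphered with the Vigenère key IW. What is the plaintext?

NISBMX

Repeat the key across the ciphertext: IWIWIW
V(21)−I(8): 13 → N
E(4)−W(22): -18≡8 → I
A(0)−I(8): -8≡18 → S
X(23)−W(22): 1 → B
U(20)−I(8): 12 → M
T(19)−W(22): -3≡23 → X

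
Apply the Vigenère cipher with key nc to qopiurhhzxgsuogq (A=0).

dqckhtujmztuhqts

Repeat the key across the message: ncncncncncncncnc
q(16)+n(13): 29≡3 → d
o(14)+c(2): 16 → q
p(15)+n(13): 28≡2 → c
i(8)+c(2): 10 → k
u(20)+n(13): 33≡7 → h
r(17)+c(2): 19 → t
h(7)+n(13): 20 → u
h(7)+c(2): 9 → j
z(25)+n(13): 38≡12 → m
x(23)+c(2): 25 → z
g(6)+n(13): 19 → t
s(18)+c(2): 20 → u
u(20)+n(13): 33≡7 → h
o(14)+c(2): 16 → q
g(6)+n(13): 19 → t
q(16)+c(2): 18 → s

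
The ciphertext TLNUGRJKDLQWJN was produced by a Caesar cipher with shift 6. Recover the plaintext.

NFHOALDEXFKQDH

T(19): 19−6=13 → N
L(11): 11−6=5 → F
N(13): 13−6=7 → H
U(20): 20−6=14 → O
G(6): 6−6=0 → A
R(17): 17−6=11 → L
J(9): 9−6=3 → D
K(10): 10−6=4 → E
D(3): 3−6=-3≡23 → X
L(11): 11−6=5 → F
Q(16): 16−6=10 → K
W(22): 22−6=16 → Q
J(9): 9−6=3 → D
N(13): 13−6=7 → H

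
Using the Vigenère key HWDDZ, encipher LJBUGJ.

SFEXFQ

Repeat the key across the message: HWDDZH
L(11)+H(7): 18 → S
J(9)+W(22): 31≡5 → F
B(1)+D(3): 4 → E
U(20)+D(3): 23 → X
G(6)+Z(25): 31≡5 → F
J(9)+H(7): 16 → Q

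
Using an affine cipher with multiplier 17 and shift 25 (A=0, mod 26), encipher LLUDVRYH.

L(11): 17·11+25=212≡4 → E
L(11): 17·11+25=212≡4 → E
U(20): 17·20+25=365≡1 → B
D(3): 17·3+25=76≡24 → Y
V(21): 17·21+25=382≡18 → S
R(17): 17·17+25=314≡2 → C
Y(24): 17·24+25=433≡17 → R
H(7): 17·7+25=144≡14 → O

EEBYSCRO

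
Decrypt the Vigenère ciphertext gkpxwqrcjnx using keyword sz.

Repeat the key across the ciphertext: szszszszszs
g(6)−s(18): -12≡14 → o
k(10)−z(25): -15≡11 → l
p(15)−s(18): -3≡23 → x
x(23)−z(25): -2≡24 → y
w(22)−s(18): 4 → e
q(16)−z(25): -9≡17 → r
r(17)−s(18): -1≡25 → z
c(2)−z(25): -23≡3 → d
j(9)−s(18): -9≡17 → r
n(13)−z(25): -12≡14 → o
x(23)−s(18): 5 → f

olxyerzdrof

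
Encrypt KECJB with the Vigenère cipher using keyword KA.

Repeat the key across the message: KAKAK
K(10)+K(10): 20 → U
E(4)+A(0): 4 → E
C(2)+K(10): 12 → M
J(9)+A(0): 9 → J
B(1)+K(10): 11 → L

UEMJL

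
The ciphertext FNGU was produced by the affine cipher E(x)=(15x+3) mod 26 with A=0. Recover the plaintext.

The inverse of 15 mod 26 is 7, since 15·7=105≡1. Apply D(y)=7·(y−3) mod 26:
F(5): 7·(5−3)=14 → O
N(13): 7·(13−3)=70≡18 → S
G(6): 7·(6−3)=21 → V
U(20): 7·(20−3)=119≡15 → P

OSVP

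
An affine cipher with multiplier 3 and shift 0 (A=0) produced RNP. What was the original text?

The inverse of 3 mod 26 is 9, since 3·9=27≡1. Apply D(y)=9·(y−0) mod 26:
R(17): 9·(17−0)=153≡23 → X
N(13): 9·(13−0)=117≡13 → N
P(15): 9·(15−0)=135≡5 → F

XNF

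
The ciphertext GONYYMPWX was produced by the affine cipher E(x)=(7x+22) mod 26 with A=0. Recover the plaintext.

UKVEEGZAP

The inverse of 7 mod 26 is 15, since 7·15=105≡1. Apply D(y)=15·(y−22) mod 26:
G(6): 15·(6−22)=-240≡20 → U
O(14): 15·(14−22)=-120≡10 → K
N(13): 15·(13−22)=-135≡21 → V
Y(24): 15·(24−22)=30≡4 → E
Y(24): 15·(24−22)=30≡4 → E
M(12): 15·(12−22)=-150≡6 → G
P(15): 15·(15−22)=-105≡25 → Z
W(22): 15·(22−22)=0 → A
X(23): 15·(23−22)=15 → P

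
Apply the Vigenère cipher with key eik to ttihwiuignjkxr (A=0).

Repeat the key across the message: eikeikeikeikei
t(19)+e(4): 23 → x
t(19)+i(8): 27≡1 → b
i(8)+k(10): 18 → s
h(7)+e(4): 11 → l
w(22)+i(8): 30≡4 → e
i(8)+k(10): 18 → s
u(20)+e(4): 24 → y
i(8)+i(8): 16 → q
g(6)+k(10): 16 → q
n(13)+e(4): 17 → r
j(9)+i(8): 17 → r
k(10)+k(10): 20 → u
x(23)+e(4): 27≡1 → b
r(17)+i(8): 25 → z

xbslesyqqrrubz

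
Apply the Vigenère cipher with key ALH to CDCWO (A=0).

Repeat the key across the message: ALHAL
C(2)+A(0): 2 → C
D(3)+L(11): 14 → O
C(2)+H(7): 9 → J
W(22)+A(0): 22 → W
O(14)+L(11): 25 → Z

COJWZ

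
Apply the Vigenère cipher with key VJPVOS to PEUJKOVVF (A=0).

KNJEYGQEU

Repeat the key across the message: VJPVOSVJP
P(15)+V(21): 36≡10 → K
E(4)+J(9): 13 → N
U(20)+P(15): 35≡9 → J
J(9)+V(21): 30≡4 → E
K(10)+O(14): 24 → Y
O(14)+S(18): 32≡6 → G
V(21)+V(21): 42≡16 → Q
V(21)+J(9): 30≡4 → E
F(5)+P(15): 20 → U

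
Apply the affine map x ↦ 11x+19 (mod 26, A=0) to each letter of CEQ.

PLN

C(2): 11·2+19=41≡15 → P
E(4): 11·4+19=63≡11 → L
Q(16): 11·16+19=195≡13 → N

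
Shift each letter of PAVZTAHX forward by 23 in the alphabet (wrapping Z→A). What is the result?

MXSWQXEU

P(15): 15+23=38≡12 → M
A(0): 0+23=23 → X
V(21): 21+23=44≡18 → S
Z(25): 25+23=48≡22 → W
T(19): 19+23=42≡16 → Q
A(0): 0+23=23 → X
H(7): 7+23=30≡4 → E
X(23): 23+23=46≡20 → U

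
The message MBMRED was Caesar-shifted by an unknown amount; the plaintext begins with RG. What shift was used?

From the crib: M(12)−R(17)=-5≡21, so the shift is 21.

21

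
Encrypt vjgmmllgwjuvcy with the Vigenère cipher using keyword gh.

bqmtssrncqacif

Repeat the key across the message: ghghghghghghgh
v(21)+g(6): 27≡1 → b
j(9)+h(7): 16 → q
g(6)+g(6): 12 → m
m(12)+h(7): 19 → t
m(12)+g(6): 18 → s
l(11)+h(7): 18 → s
l(11)+g(6): 17 → r
g(6)+h(7): 13 → n
w(22)+g(6): 28≡2 → c
j(9)+h(7): 16 → q
u(20)+g(6): 26≡0 → a
v(21)+h(7): 28≡2 → c
c(2)+g(6): 8 → i
y(24)+h(7): 31≡5 → f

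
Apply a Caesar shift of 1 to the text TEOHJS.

UFPIKT

T(19): 19+1=20 → U
E(4): 4+1=5 → F
O(14): 14+1=15 → P
H(7): 7+1=8 → I
J(9): 9+1=10 → K
S(18): 18+1=19 → T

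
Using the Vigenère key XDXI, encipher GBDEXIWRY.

Repeat the key across the message: XDXIXDXIX
G(6)+X(23): 29≡3 → D
B(1)+D(3): 4 → E
D(3)+X(23): 26≡0 → A
E(4)+I(8): 12 → M
X(23)+X(23): 46≡20 → U
I(8)+D(3): 11 → L
W(22)+X(23): 45≡19 → T
R(17)+I(8): 25 → Z
Y(24)+X(23): 47≡21 → V

DEAMULTZV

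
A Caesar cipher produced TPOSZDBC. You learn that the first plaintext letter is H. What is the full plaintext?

HDCGNRPQ

From the crib: T(19)−H(7)=12, so the shift is 12.
Subtract 12 from each ciphertext letter:
T(19): 19−12=7 → H
P(15): 15−12=3 → D
O(14): 14−12=2 → C
S(18): 18−12=6 → G
Z(25): 25−12=13 → N
D(3): 3−12=-9≡17 → R
B(1): 1−12=-11≡15 → P
C(2): 2−12=-10≡16 → Q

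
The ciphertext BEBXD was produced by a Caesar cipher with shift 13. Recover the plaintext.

B(1): 1−13=-12≡14 → O
E(4): 4−13=-9≡17 → R
B(1): 1−13=-12≡14 → O
X(23): 23−13=10 → K
D(3): 3−13=-10≡16 → Q

OROKQ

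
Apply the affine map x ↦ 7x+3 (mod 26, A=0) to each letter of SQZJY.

ZLWOP

S(18): 7·18+3=129≡25 → Z
Q(16): 7·16+3=115≡11 → L
Z(25): 7·25+3=178≡22 → W
J(9): 7·9+3=66≡14 → O
Y(24): 7·24+3=171≡15 → P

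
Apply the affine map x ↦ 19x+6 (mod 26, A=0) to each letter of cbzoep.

sznmef

c(2): 19·2+6=44≡18 → s
b(1): 19·1+6=25 → z
z(25): 19·25+6=481≡13 → n
o(14): 19·14+6=272≡12 → m
e(4): 19·4+6=82≡4 → e
p(15): 19·15+6=291≡5 → f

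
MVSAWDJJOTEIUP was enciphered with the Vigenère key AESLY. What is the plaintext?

Repeat the key across the ciphertext: AESLYAESLYAESL
M(12)−A(0): 12 → M
V(21)−E(4): 17 → R
S(18)−S(18): 0 → A
A(0)−L(11): -11≡15 → P
W(22)−Y(24): -2≡24 → Y
D(3)−A(0): 3 → D
J(9)−E(4): 5 → F
J(9)−S(18): -9≡17 → R
O(14)−L(11): 3 → D
T(19)−Y(24): -5≡21 → V
E(4)−A(0): 4 → E
I(8)−E(4): 4 → E
U(20)−S(18): 2 → C
P(15)−L(11): 4 → E

MRAPYDFRDVEECE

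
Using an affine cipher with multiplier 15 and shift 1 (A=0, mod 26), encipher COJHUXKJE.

FDGCPIVGJ

C(2): 15·2+1=31≡5 → F
O(14): 15·14+1=211≡3 → D
J(9): 15·9+1=136≡6 → G
H(7): 15·7+1=106≡2 → C
U(20): 15·20+1=301≡15 → P
X(23): 15·23+1=346≡8 → I
K(10): 15·10+1=151≡21 → V
J(9): 15·9+1=136≡6 → G
E(4): 15·4+1=61≡9 → J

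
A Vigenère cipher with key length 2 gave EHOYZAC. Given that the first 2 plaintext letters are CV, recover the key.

Subtract each crib letter from the matching ciphertext letter (mod 26):
E(4)−C(2)=2 → C
H(7)−V(21)=-14≡12 → M

CM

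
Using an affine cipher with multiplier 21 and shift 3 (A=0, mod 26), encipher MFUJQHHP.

M(12): 21·12+3=255≡21 → V
F(5): 21·5+3=108≡4 → E
U(20): 21·20+3=423≡7 → H
J(9): 21·9+3=192≡10 → K
Q(16): 21·16+3=339≡1 → B
H(7): 21·7+3=150≡20 → U
H(7): 21·7+3=150≡20 → U
P(15): 21·15+3=318≡6 → G

VEHKBUUG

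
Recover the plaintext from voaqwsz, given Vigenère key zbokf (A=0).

Repeat the key across the ciphertext: zbokfzb
v(21)−z(25): -4≡22 → w
o(14)−b(1): 13 → n
a(0)−o(14): -14≡12 → m
q(16)−k(10): 6 → g
w(22)−f(5): 17 → r
s(18)−z(25): -7≡19 → t
z(25)−b(1): 24 → y

wnmgrty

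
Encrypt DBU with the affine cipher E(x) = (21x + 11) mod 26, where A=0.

WGP

D(3): 21·3+11=74≡22 → W
B(1): 21·1+11=32≡6 → G
U(20): 21·20+11=431≡15 → P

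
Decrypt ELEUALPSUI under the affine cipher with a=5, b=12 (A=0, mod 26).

The inverse of 5 mod 26 is 21, since 5·21=105≡1. Apply D(y)=21·(y−12) mod 26:
E(4): 21·(4−12)=-168≡14 → O
L(11): 21·(11−12)=-21≡5 → F
E(4): 21·(4−12)=-168≡14 → O
U(20): 21·(20−12)=168≡12 → M
A(0): 21·(0−12)=-252≡8 → I
L(11): 21·(11−12)=-21≡5 → F
P(15): 21·(15−12)=63≡11 → L
S(18): 21·(18−12)=126≡22 → W
U(20): 21·(20−12)=168≡12 → M
I(8): 21·(8−12)=-84≡20 → U

OFOMIFLWMU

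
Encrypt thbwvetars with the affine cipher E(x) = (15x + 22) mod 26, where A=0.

vxlozevwrg

t(19): 15·19+22=307≡21 → v
h(7): 15·7+22=127≡23 → x
b(1): 15·1+22=37≡11 → l
w(22): 15·22+22=352≡14 → o
v(21): 15·21+22=337≡25 → z
e(4): 15·4+22=82≡4 → e
t(19): 15·19+22=307≡21 → v
a(0): 15·0+22=22 → w
r(17): 15·17+22=277≡17 → r
s(18): 15·18+22=292≡6 → g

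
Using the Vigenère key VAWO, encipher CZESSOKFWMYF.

Repeat the key across the message: VAWOVAWOVAWO
C(2)+V(21): 23 → X
Z(25)+A(0): 25 → Z
E(4)+W(22): 26≡0 → A
S(18)+O(14): 32≡6 → G
S(18)+V(21): 39≡13 → N
O(14)+A(0): 14 → O
K(10)+W(22): 32≡6 → G
F(5)+O(14): 19 → T
W(22)+V(21): 43≡17 → R
M(12)+A(0): 12 → M
Y(24)+W(22): 46≡20 → U
F(5)+O(14): 19 → T

XZAGNOGTRMUT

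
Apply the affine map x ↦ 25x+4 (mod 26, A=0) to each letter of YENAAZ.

Y(24): 25·24+4=604≡6 → G
E(4): 25·4+4=104≡0 → A
N(13): 25·13+4=329≡17 → R
A(0): 25·0+4=4 → E
A(0): 25·0+4=4 → E
Z(25): 25·25+4=629≡5 → F

GAREEF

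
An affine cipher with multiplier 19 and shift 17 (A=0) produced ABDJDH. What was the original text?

The inverse of 19 mod 26 is 11, since 19·11=209≡1. Apply D(y)=11·(y−17) mod 26:
A(0): 11·(0−17)=-187≡21 → V
B(1): 11·(1−17)=-176≡6 → G
D(3): 11·(3−17)=-154≡2 → C
J(9): 11·(9−17)=-88≡16 → Q
D(3): 11·(3−17)=-154≡2 → C
H(7): 11·(7−17)=-110≡20 → U

VGCQCU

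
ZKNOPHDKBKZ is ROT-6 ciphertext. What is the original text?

Z(25): 25−6=19 → T
K(10): 10−6=4 → E
N(13): 13−6=7 → H
O(14): 14−6=8 → I
P(15): 15−6=9 → J
H(7): 7−6=1 → B
D(3): 3−6=-3≡23 → X
K(10): 10−6=4 → E
B(1): 1−6=-5≡21 → V
K(10): 10−6=4 → E
Z(25): 25−6=19 → T

TEHIJBXEVET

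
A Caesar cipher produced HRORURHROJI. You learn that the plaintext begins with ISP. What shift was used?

From the crib: H(7)−I(8)=-1≡25, so the shift is 25.

25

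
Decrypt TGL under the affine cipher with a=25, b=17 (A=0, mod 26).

The inverse of 25 mod 26 is 25, since 25·25=625≡1. Apply D(y)=25·(y−17) mod 26:
T(19): 25·(19−17)=50≡24 → Y
G(6): 25·(6−17)=-275≡11 → L
L(11): 25·(11−17)=-150≡6 → G

YLG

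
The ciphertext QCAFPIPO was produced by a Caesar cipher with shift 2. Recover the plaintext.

OAYDNGNM

Q(16): 16−2=14 → O
C(2): 2−2=0 → A
A(0): 0−2=-2≡24 → Y
F(5): 5−2=3 → D
P(15): 15−2=13 → N
I(8): 8−2=6 → G
P(15): 15−2=13 → N
O(14): 14−2=12 → M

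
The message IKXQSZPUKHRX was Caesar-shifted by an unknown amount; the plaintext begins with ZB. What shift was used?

9

From the crib: I(8)−Z(25)=-17≡9, so the shift is 9.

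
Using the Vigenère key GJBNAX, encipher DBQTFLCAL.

JKRGFIIJM

Repeat the key across the message: GJBNAXGJB
D(3)+G(6): 9 → J
B(1)+J(9): 10 → K
Q(16)+B(1): 17 → R
T(19)+N(13): 32≡6 → G
F(5)+A(0): 5 → F
L(11)+X(23): 34≡8 → I
C(2)+G(6): 8 → I
A(0)+J(9): 9 → J
L(11)+B(1): 12 → M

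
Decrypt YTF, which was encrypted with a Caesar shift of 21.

DYK

Y(24): 24−21=3 → D
T(19): 19−21=-2≡24 → Y
F(5): 5−21=-16≡10 → K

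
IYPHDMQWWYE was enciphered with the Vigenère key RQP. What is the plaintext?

Repeat the key across the ciphertext: RQPRQPRQPRQ
I(8)−R(17): -9≡17 → R
Y(24)−Q(16): 8 → I
P(15)−P(15): 0 → A
H(7)−R(17): -10≡16 → Q
D(3)−Q(16): -13≡13 → N
M(12)−P(15): -3≡23 → X
Q(16)−R(17): -1≡25 → Z
W(22)−Q(16): 6 → G
W(22)−P(15): 7 → H
Y(24)−R(17): 7 → H
E(4)−Q(16): -12≡14 → O

RIAQNXZGHHO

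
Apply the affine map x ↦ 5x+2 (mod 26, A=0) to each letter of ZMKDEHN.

Z(25): 5·25+2=127≡23 → X
M(12): 5·12+2=62≡10 → K
K(10): 5·10+2=52≡0 → A
D(3): 5·3+2=17 → R
E(4): 5·4+2=22 → W
H(7): 5·7+2=37≡11 → L
N(13): 5·13+2=67≡15 → P

XKARWLP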